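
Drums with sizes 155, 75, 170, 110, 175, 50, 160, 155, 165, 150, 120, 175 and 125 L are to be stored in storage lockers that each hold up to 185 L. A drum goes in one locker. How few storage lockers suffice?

Total = 175 + 175 + 170 + 165 + 160 + 155 + 155 + 150 + 125 + 120 + 110 + 75 + 50 = 1785 L.
Lower bound: ⌈1785/185⌉ = 10 storage lockers.
Also, 11 drums each exceed 185/2 L, and no two of those can share a locker, so at least 11 storage lockers are needed.
A packing using 11 storage lockers:
  locker 1: 175 = 175
  locker 2: 175 = 175
  locker 3: 170 = 170
  locker 4: 165 = 165
  locker 5: 160 = 160
  locker 6: 155 = 155
  locker 7: 155 = 155
  locker 8: 150 = 150
  locker 9: 125 + 50 = 175
  locker 10: 120 = 120
  locker 11: 110 + 75 = 185
This matches the lower bound, so 11 is optimal.

11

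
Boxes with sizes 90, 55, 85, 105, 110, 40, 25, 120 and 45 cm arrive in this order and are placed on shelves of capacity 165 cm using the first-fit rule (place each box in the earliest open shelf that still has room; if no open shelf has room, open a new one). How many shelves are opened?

  90 → shelf 1 (new)  [load 90/165]
  55 → shelf 1  [load 145/165]
  85 → shelf 2 (new)  [load 85/165]
  105 → shelf 3 (new)  [load 105/165]
  110 → shelf 4 (new)  [load 110/165]
  40 → shelf 2  [load 125/165]
  25 → shelf 2  [load 150/165]
  120 → shelf 5 (new)  [load 120/165]
  45 → shelf 3  [load 150/165]
5 shelves opened.

5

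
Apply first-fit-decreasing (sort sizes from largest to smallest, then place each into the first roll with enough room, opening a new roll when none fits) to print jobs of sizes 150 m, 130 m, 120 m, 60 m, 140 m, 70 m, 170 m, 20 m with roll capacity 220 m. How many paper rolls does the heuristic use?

Sorted descending: 170, 150, 140, 130, 120, 70, 60, 20.
  170 → roll 1 (new)  [load 170/220]
  150 → roll 2 (new)  [load 150/220]
  140 → roll 3 (new)  [load 140/220]
  130 → roll 4 (new)  [load 130/220]
  120 → roll 5 (new)  [load 120/220]
  70 → roll 2  [load 220/220]
  60 → roll 3  [load 200/220]
  20 → roll 1  [load 190/220]
5 paper rolls opened.

5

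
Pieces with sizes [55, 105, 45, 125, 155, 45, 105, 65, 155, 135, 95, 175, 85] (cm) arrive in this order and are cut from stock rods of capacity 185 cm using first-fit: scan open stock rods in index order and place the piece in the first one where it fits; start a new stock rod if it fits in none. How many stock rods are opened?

  55 → stock rod 1 (new)  [load 55/185]
  105 → stock rod 1  [load 160/185]
  45 → stock rod 2 (new)  [load 45/185]
  125 → stock rod 2  [load 170/185]
  155 → stock rod 3 (new)  [load 155/185]
  45 → stock rod 4 (new)  [load 45/185]
  105 → stock rod 4  [load 150/185]
  65 → stock rod 5 (new)  [load 65/185]
  155 → stock rod 6 (new)  [load 155/185]
  135 → stock rod 7 (new)  [load 135/185]
  95 → stock rod 5  [load 160/185]
  175 → stock rod 8 (new)  [load 175/185]
  85 → stock rod 9 (new)  [load 85/185]
9 stock rods opened.

9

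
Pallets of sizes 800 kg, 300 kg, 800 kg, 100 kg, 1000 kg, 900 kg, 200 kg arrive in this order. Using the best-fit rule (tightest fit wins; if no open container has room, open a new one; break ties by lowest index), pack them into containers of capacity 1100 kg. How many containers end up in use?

4

  800 → container 1 (new)  [load 800/1100]
  300 → container 1  [load 1100/1100]
  800 → container 2 (new)  [load 800/1100]
  100 → container 2  [load 900/1100]
  1000 → container 3 (new)  [load 1000/1100]
  900 → container 4 (new)  [load 900/1100]
  200 → container 2  [load 1100/1100]
4 containers opened.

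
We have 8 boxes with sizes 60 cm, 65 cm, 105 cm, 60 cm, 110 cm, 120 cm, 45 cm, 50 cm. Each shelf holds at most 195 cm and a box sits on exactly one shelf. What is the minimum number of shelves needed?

Total = 120 + 110 + 105 + 65 + 60 + 60 + 50 + 45 = 615 cm.
Lower bound: ⌈615/195⌉ = 4 shelves.
A packing using 4 shelves:
  shelf 1: 120 + 65 = 185
  shelf 2: 110 + 60 = 170
  shelf 3: 105 + 60 = 165
  shelf 4: 50 + 45 = 95
This matches the lower bound, so 4 is optimal.

4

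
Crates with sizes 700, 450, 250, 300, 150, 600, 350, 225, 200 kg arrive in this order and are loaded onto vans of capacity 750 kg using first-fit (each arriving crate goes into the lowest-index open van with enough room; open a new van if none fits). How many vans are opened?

  700 → van 1 (new)  [load 700/750]
  450 → van 2 (new)  [load 450/750]
  250 → van 2  [load 700/750]
  300 → van 3 (new)  [load 300/750]
  150 → van 3  [load 450/750]
  600 → van 4 (new)  [load 600/750]
  350 → van 5 (new)  [load 350/750]
  225 → van 3  [load 675/750]
  200 → van 5  [load 550/750]
5 vans opened.

5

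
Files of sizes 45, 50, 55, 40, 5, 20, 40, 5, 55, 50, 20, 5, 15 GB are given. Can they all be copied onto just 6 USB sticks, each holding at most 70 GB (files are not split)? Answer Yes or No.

Total = 405 GB; ⌈405/70⌉ = 6.
7 files each exceed half the capacity and cannot share a USB stick, forcing at least 7 USB sticks.
At least 7 USB sticks are required, but only 6 are allowed.

No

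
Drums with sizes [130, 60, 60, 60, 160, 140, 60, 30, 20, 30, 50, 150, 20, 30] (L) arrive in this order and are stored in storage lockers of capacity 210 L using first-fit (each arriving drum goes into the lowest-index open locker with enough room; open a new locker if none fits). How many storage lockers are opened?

  130 → locker 1 (new)  [load 130/210]
  60 → locker 1  [load 190/210]
  60 → locker 2 (new)  [load 60/210]
  60 → locker 2  [load 120/210]
  160 → locker 3 (new)  [load 160/210]
  140 → locker 4 (new)  [load 140/210]
  60 → locker 2  [load 180/210]
  30 → locker 2  [load 210/210]
  20 → locker 1  [load 210/210]
  30 → locker 3  [load 190/210]
  50 → locker 4  [load 190/210]
  150 → locker 5 (new)  [load 150/210]
  20 → locker 3  [load 210/210]
  30 → locker 5  [load 180/210]
5 storage lockers opened.

5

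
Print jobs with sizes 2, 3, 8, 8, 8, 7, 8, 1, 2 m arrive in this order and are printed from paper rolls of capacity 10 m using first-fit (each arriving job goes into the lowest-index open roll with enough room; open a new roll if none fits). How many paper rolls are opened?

6

  2 → roll 1 (new)  [load 2/10]
  3 → roll 1  [load 5/10]
  8 → roll 2 (new)  [load 8/10]
  8 → roll 3 (new)  [load 8/10]
  8 → roll 4 (new)  [load 8/10]
  7 → roll 5 (new)  [load 7/10]
  8 → roll 6 (new)  [load 8/10]
  1 → roll 1  [load 6/10]
  2 → roll 1  [load 8/10]
6 paper rolls opened.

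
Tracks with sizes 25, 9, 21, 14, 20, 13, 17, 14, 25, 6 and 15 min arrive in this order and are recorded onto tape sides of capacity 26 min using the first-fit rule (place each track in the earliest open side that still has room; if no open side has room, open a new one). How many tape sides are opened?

  25 → side 1 (new)  [load 25/26]
  9 → side 2 (new)  [load 9/26]
  21 → side 3 (new)  [load 21/26]
  14 → side 2  [load 23/26]
  20 → side 4 (new)  [load 20/26]
  13 → side 5 (new)  [load 13/26]
  17 → side 6 (new)  [load 17/26]
  14 → side 7 (new)  [load 14/26]
  25 → side 8 (new)  [load 25/26]
  6 → side 4  [load 26/26]
  15 → side 9 (new)  [load 15/26]
9 tape sides opened.

9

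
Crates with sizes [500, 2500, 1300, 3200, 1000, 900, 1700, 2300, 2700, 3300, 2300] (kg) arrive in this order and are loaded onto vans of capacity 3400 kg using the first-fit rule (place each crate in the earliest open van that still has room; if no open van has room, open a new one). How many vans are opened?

8

  500 → van 1 (new)  [load 500/3400]
  2500 → van 1  [load 3000/3400]
  1300 → van 2 (new)  [load 1300/3400]
  3200 → van 3 (new)  [load 3200/3400]
  1000 → van 2  [load 2300/3400]
  900 → van 2  [load 3200/3400]
  1700 → van 4 (new)  [load 1700/3400]
  2300 → van 5 (new)  [load 2300/3400]
  2700 → van 6 (new)  [load 2700/3400]
  3300 → van 7 (new)  [load 3300/3400]
  2300 → van 8 (new)  [load 2300/3400]
8 vans opened.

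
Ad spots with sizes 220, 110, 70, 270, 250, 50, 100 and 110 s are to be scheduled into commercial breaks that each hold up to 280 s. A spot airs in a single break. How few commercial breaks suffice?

Total = 270 + 250 + 220 + 110 + 110 + 100 + 70 + 50 = 1180 s.
Lower bound: ⌈1180/280⌉ = 5 commercial breaks.
A packing using 5 commercial breaks:
  break 1: 270 = 270
  break 2: 250 = 250
  break 3: 220 + 50 = 270
  break 4: 110 + 110 = 220
  break 5: 100 + 70 = 170
This matches the lower bound, so 5 is optimal.

5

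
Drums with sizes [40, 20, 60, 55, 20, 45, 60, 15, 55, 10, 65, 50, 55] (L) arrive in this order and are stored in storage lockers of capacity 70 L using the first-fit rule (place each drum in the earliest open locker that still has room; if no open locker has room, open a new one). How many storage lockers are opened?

9

  40 → locker 1 (new)  [load 40/70]
  20 → locker 1  [load 60/70]
  60 → locker 2 (new)  [load 60/70]
  55 → locker 3 (new)  [load 55/70]
  20 → locker 4 (new)  [load 20/70]
  45 → locker 4  [load 65/70]
  60 → locker 5 (new)  [load 60/70]
  15 → locker 3  [load 70/70]
  55 → locker 6 (new)  [load 55/70]
  10 → locker 1  [load 70/70]
  65 → locker 7 (new)  [load 65/70]
  50 → locker 8 (new)  [load 50/70]
  55 → locker 9 (new)  [load 55/70]
9 storage lockers opened.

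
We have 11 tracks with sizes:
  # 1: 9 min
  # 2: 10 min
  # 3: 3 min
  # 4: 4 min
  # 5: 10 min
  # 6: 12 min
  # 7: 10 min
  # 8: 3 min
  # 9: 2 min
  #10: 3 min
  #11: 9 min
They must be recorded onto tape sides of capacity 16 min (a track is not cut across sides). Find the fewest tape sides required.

6

Total = 12 + 10 + 10 + 10 + 9 + 9 + 4 + 3 + 3 + 3 + 2 = 75 min.
Lower bound: ⌈75/16⌉ = 5 tape sides.
Also, 6 tracks each exceed 8 min, and no two of those can share a side, so at least 6 tape sides are needed.
A packing using 6 tape sides:
  side 1: 12 + 4 = 16
  side 2: 10 + 3 + 3 = 16
  side 3: 10 + 3 + 2 = 15
  side 4: 10 = 10
  side 5: 9 = 9
  side 6: 9 = 9
This matches the lower bound, so 6 is optimal.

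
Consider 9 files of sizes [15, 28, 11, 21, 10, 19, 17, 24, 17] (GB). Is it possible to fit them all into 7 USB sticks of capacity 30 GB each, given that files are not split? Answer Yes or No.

A valid assignment using 7 USB sticks:
  USB stick 1: 28 = 28
  USB stick 2: 24 = 24
  USB stick 3: 21 = 21
  USB stick 4: 19 + 11 = 30
  USB stick 5: 17 + 10 = 27
  USB stick 6: 17 = 17
  USB stick 7: 15 = 15
Every load is within 30 GB, so 7 USB sticks suffice.

Yes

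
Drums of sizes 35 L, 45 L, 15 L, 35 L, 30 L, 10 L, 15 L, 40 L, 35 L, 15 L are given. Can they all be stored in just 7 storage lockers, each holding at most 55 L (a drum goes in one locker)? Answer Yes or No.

A valid assignment using 6 storage lockers:
  locker 1: 45 + 10 = 55
  locker 2: 40 + 15 = 55
  locker 3: 35 + 15 = 50
  locker 4: 35 + 15 = 50
  locker 5: 35 = 35
  locker 6: 30 = 30
That uses only 6 ≤ 7, so 7 storage lockers are enough.

Yes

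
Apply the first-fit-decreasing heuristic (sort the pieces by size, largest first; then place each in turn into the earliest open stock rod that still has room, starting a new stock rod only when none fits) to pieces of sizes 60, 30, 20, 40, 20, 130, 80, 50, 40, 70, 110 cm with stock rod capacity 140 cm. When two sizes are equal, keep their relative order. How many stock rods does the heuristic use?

5

Sorted descending: 130, 110, 80, 70, 60, 50, 40, 40, 30, 20, 20.
  130 → stock rod 1 (new)  [load 130/140]
  110 → stock rod 2 (new)  [load 110/140]
  80 → stock rod 3 (new)  [load 80/140]
  70 → stock rod 4 (new)  [load 70/140]
  60 → stock rod 3  [load 140/140]
  50 → stock rod 4  [load 120/140]
  40 → stock rod 5 (new)  [load 40/140]
  40 → stock rod 5  [load 80/140]
  30 → stock rod 2  [load 140/140]
  20 → stock rod 4  [load 140/140]
  20 → stock rod 5  [load 100/140]
5 stock rods opened.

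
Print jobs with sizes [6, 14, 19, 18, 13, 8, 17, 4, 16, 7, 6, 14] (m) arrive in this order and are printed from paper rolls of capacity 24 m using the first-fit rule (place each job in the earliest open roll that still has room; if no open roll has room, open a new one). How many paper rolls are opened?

  6 → roll 1 (new)  [load 6/24]
  14 → roll 1  [load 20/24]
  19 → roll 2 (new)  [load 19/24]
  18 → roll 3 (new)  [load 18/24]
  13 → roll 4 (new)  [load 13/24]
  8 → roll 4  [load 21/24]
  17 → roll 5 (new)  [load 17/24]
  4 → roll 1  [load 24/24]
  16 → roll 6 (new)  [load 16/24]
  7 → roll 5  [load 24/24]
  6 → roll 3  [load 24/24]
  14 → roll 7 (new)  [load 14/24]
7 paper rolls opened.

7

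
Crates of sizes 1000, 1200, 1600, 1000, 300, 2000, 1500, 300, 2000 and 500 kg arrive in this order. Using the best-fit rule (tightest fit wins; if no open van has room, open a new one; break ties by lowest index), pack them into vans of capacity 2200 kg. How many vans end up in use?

  1000 → van 1 (new)  [load 1000/2200]
  1200 → van 1  [load 2200/2200]
  1600 → van 2 (new)  [load 1600/2200]
  1000 → van 3 (new)  [load 1000/2200]
  300 → van 2  [load 1900/2200]
  2000 → van 4 (new)  [load 2000/2200]
  1500 → van 5 (new)  [load 1500/2200]
  300 → van 2  [load 2200/2200]
  2000 → van 6 (new)  [load 2000/2200]
  500 → van 5  [load 2000/2200]
6 vans opened.

6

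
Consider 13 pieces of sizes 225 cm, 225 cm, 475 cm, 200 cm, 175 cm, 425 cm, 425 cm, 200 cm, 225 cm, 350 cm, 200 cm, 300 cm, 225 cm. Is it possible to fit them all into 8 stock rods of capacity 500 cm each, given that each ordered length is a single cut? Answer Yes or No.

No

Total = 3650 cm; ⌈3650/500⌉ = 8.
The bound of 8 does not rule out 8, but exhaustive search shows no assignment into 8 stock rods of capacity 500 cm exists — the minimum is 9.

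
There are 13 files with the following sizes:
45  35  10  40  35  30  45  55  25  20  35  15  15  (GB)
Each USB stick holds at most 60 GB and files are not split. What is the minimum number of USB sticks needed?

8

Total = 55 + 45 + 45 + 40 + 35 + 35 + 35 + 30 + 25 + 20 + 15 + 15 + 10 = 405 GB.
Lower bound: ⌈405/60⌉ = 7 USB sticks.
A packing using 8 USB sticks:
  USB stick 1: 55 = 55
  USB stick 2: 45 + 15 = 60
  USB stick 3: 45 + 15 = 60
  USB stick 4: 40 + 20 = 60
  USB stick 5: 35 + 25 = 60
  USB stick 6: 35 + 10 = 45
  USB stick 7: 35 = 35
  USB stick 8: 30 = 30
No arrangement into 7 USB sticks stays within capacity, so 8 is optimal.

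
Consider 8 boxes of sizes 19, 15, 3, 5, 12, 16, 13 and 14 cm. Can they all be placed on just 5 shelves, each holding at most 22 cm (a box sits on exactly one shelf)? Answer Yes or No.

No

Total = 97 cm; ⌈97/22⌉ = 5.
6 boxes each exceed half the capacity and cannot share a shelf, forcing at least 6 shelves.
At least 6 shelves are required, but only 5 are allowed.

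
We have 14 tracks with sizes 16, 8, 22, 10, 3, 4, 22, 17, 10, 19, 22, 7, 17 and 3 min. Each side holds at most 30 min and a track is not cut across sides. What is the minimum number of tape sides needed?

Total = 22 + 22 + 22 + 19 + 17 + 17 + 16 + 10 + 10 + 8 + 7 + 4 + 3 + 3 = 180 min.
Lower bound: ⌈180/30⌉ = 6 tape sides.
Also, 7 tracks each exceed 15 min, and no two of those can share a side, so at least 7 tape sides are needed.
A packing using 7 tape sides:
  side 1: 22 + 8 = 30
  side 2: 22 + 7 = 29
  side 3: 22 + 4 + 3 = 29
  side 4: 19 + 10 = 29
  side 5: 17 + 10 + 3 = 30
  side 6: 17 = 17
  side 7: 16 = 16
This matches the lower bound, so 7 is optimal.

7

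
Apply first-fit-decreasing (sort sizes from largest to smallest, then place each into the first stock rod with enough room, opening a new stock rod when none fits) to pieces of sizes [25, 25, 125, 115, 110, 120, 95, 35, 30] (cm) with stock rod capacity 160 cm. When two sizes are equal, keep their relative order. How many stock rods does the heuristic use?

5

Sorted descending: 125, 120, 115, 110, 95, 35, 30, 25, 25.
  125 → stock rod 1 (new)  [load 125/160]
  120 → stock rod 2 (new)  [load 120/160]
  115 → stock rod 3 (new)  [load 115/160]
  110 → stock rod 4 (new)  [load 110/160]
  95 → stock rod 5 (new)  [load 95/160]
  35 → stock rod 1  [load 160/160]
  30 → stock rod 2  [load 150/160]
  25 → stock rod 3  [load 140/160]
  25 → stock rod 4  [load 135/160]
5 stock rods opened.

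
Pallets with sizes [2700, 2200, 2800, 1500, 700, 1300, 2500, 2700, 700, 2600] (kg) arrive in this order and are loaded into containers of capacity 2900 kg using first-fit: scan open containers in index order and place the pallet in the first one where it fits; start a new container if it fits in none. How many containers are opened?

  2700 → container 1 (new)  [load 2700/2900]
  2200 → container 2 (new)  [load 2200/2900]
  2800 → container 3 (new)  [load 2800/2900]
  1500 → container 4 (new)  [load 1500/2900]
  700 → container 2  [load 2900/2900]
  1300 → container 4  [load 2800/2900]
  2500 → container 5 (new)  [load 2500/2900]
  2700 → container 6 (new)  [load 2700/2900]
  700 → container 7 (new)  [load 700/2900]
  2600 → container 8 (new)  [load 2600/2900]
8 containers opened.

8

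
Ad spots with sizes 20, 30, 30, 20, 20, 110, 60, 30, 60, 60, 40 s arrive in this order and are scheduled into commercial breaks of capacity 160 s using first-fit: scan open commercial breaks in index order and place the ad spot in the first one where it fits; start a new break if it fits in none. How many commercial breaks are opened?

  20 → break 1 (new)  [load 20/160]
  30 → break 1  [load 50/160]
  30 → break 1  [load 80/160]
  20 → break 1  [load 100/160]
  20 → break 1  [load 120/160]
  110 → break 2 (new)  [load 110/160]
  60 → break 3 (new)  [load 60/160]
  30 → break 1  [load 150/160]
  60 → break 3  [load 120/160]
  60 → break 4 (new)  [load 60/160]
  40 → break 2  [load 150/160]
4 commercial breaks opened.

4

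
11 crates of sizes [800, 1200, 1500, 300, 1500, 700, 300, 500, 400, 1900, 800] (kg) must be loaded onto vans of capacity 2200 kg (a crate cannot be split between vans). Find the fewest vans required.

5

Total = 1900 + 1500 + 1500 + 1200 + 800 + 800 + 700 + 500 + 400 + 300 + 300 = 9900 kg.
Lower bound: ⌈9900/2200⌉ = 5 vans.
A packing using 5 vans:
  van 1: 1900 + 300 = 2200
  van 2: 1500 + 700 = 2200
  van 3: 1500 + 500 = 2000
  van 4: 1200 + 800 = 2000
  van 5: 800 + 400 + 300 = 1500
This matches the lower bound, so 5 is optimal.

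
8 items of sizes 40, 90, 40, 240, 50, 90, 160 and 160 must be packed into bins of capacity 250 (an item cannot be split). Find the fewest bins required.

4

Total = 240 + 160 + 160 + 90 + 90 + 50 + 40 + 40 = 870.
Lower bound: ⌈870/250⌉ = 4 bins.
A packing using 4 bins:
  bin 1: 240 = 240
  bin 2: 160 + 90 = 250
  bin 3: 160 + 90 = 250
  bin 4: 50 + 40 + 40 = 130
This matches the lower bound, so 4 is optimal.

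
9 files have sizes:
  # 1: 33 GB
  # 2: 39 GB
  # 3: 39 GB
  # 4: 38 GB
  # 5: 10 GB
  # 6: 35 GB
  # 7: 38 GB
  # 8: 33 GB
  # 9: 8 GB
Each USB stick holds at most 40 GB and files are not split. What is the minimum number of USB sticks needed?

8

Total = 39 + 39 + 38 + 38 + 35 + 33 + 33 + 10 + 8 = 273 GB.
Lower bound: ⌈273/40⌉ = 7 USB sticks.
A packing using 8 USB sticks:
  USB stick 1: 39 = 39
  USB stick 2: 39 = 39
  USB stick 3: 38 = 38
  USB stick 4: 38 = 38
  USB stick 5: 35 = 35
  USB stick 6: 33 = 33
  USB stick 7: 33 = 33
  USB stick 8: 10 + 8 = 18
No arrangement into 7 USB sticks stays within capacity, so 8 is optimal.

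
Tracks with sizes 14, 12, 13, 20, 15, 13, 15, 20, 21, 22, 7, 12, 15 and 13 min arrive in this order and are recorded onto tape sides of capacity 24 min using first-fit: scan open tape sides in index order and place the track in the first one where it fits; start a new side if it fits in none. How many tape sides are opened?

  14 → side 1 (new)  [load 14/24]
  12 → side 2 (new)  [load 12/24]
  13 → side 3 (new)  [load 13/24]
  20 → side 4 (new)  [load 20/24]
  15 → side 5 (new)  [load 15/24]
  13 → side 6 (new)  [load 13/24]
  15 → side 7 (new)  [load 15/24]
  20 → side 8 (new)  [load 20/24]
  21 → side 9 (new)  [load 21/24]
  22 → side 10 (new)  [load 22/24]
  7 → side 1  [load 21/24]
  12 → side 2  [load 24/24]
  15 → side 11 (new)  [load 15/24]
  13 → side 12 (new)  [load 13/24]
12 tape sides opened.

12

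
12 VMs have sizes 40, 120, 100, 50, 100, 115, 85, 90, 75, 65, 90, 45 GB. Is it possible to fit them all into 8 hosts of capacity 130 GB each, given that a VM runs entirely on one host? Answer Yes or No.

No

Total = 975 GB; ⌈975/130⌉ = 8.
The bound of 8 does not rule out 8, but exhaustive search shows no assignment into 8 hosts of capacity 130 GB exists — the minimum is 9.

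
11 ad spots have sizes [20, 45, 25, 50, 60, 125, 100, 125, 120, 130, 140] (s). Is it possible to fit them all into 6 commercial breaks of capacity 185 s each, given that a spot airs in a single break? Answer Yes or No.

Yes

A valid assignment using 6 commercial breaks:
  break 1: 140 + 45 = 185
  break 2: 130 + 50 = 180
  break 3: 125 + 60 = 185
  break 4: 125 + 25 + 20 = 170
  break 5: 120 = 120
  break 6: 100 = 100
Every load is within 185 s, so 6 commercial breaks suffice.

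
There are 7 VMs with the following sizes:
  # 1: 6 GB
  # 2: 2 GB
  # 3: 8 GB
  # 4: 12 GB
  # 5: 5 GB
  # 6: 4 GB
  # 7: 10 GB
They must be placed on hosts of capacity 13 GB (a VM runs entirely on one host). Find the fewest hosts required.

Total = 12 + 10 + 8 + 6 + 5 + 4 + 2 = 47 GB.
Lower bound: ⌈47/13⌉ = 4 hosts.
A packing using 4 hosts:
  host 1: 12 = 12
  host 2: 10 + 2 = 12
  host 3: 8 + 5 = 13
  host 4: 6 + 4 = 10
This matches the lower bound, so 4 is optimal.

4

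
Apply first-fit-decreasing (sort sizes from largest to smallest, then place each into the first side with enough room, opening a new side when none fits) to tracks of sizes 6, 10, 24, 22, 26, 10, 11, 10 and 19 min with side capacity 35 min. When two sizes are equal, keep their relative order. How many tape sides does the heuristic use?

5

Sorted descending: 26, 24, 22, 19, 11, 10, 10, 10, 6.
  26 → side 1 (new)  [load 26/35]
  24 → side 2 (new)  [load 24/35]
  22 → side 3 (new)  [load 22/35]
  19 → side 4 (new)  [load 19/35]
  11 → side 2  [load 35/35]
  10 → side 3  [load 32/35]
  10 → side 4  [load 29/35]
  10 → side 5 (new)  [load 10/35]
  6 → side 1  [load 32/35]
5 tape sides opened.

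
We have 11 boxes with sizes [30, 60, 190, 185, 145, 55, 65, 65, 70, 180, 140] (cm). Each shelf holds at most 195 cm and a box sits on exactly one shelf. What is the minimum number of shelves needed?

7

Total = 190 + 185 + 180 + 145 + 140 + 70 + 65 + 65 + 60 + 55 + 30 = 1185 cm.
Lower bound: ⌈1185/195⌉ = 7 shelves.
A packing using 7 shelves:
  shelf 1: 190 = 190
  shelf 2: 185 = 185
  shelf 3: 180 = 180
  shelf 4: 145 + 30 = 175
  shelf 5: 140 + 55 = 195
  shelf 6: 70 + 65 + 60 = 195
  shelf 7: 65 = 65
This matches the lower bound, so 7 is optimal.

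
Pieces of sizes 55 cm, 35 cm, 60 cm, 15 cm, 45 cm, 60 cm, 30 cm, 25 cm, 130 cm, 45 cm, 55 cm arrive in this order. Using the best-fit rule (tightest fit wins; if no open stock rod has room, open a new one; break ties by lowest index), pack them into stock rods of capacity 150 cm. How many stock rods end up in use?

4

  55 → stock rod 1 (new)  [load 55/150]
  35 → stock rod 1  [load 90/150]
  60 → stock rod 1  [load 150/150]
  15 → stock rod 2 (new)  [load 15/150]
  45 → stock rod 2  [load 60/150]
  60 → stock rod 2  [load 120/150]
  30 → stock rod 2  [load 150/150]
  25 → stock rod 3 (new)  [load 25/150]
  130 → stock rod 4 (new)  [load 130/150]
  45 → stock rod 3  [load 70/150]
  55 → stock rod 3  [load 125/150]
4 stock rods opened.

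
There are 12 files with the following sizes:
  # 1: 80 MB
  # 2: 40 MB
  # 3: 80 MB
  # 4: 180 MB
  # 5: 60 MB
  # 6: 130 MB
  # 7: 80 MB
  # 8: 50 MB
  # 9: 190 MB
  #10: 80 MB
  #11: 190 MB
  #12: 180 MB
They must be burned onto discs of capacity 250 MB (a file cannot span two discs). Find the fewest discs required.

6

Total = 190 + 190 + 180 + 180 + 130 + 80 + 80 + 80 + 80 + 60 + 50 + 40 = 1340 MB.
Lower bound: ⌈1340/250⌉ = 6 discs.
A packing using 6 discs:
  disc 1: 190 + 60 = 250
  disc 2: 190 + 50 = 240
  disc 3: 180 + 40 = 220
  disc 4: 180 = 180
  disc 5: 130 + 80 = 210
  disc 6: 80 + 80 + 80 = 240
This matches the lower bound, so 6 is optimal.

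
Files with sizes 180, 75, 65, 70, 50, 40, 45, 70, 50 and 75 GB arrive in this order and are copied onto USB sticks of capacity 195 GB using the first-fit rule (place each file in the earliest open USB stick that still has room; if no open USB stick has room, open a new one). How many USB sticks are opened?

  180 → USB stick 1 (new)  [load 180/195]
  75 → USB stick 2 (new)  [load 75/195]
  65 → USB stick 2  [load 140/195]
  70 → USB stick 3 (new)  [load 70/195]
  50 → USB stick 2  [load 190/195]
  40 → USB stick 3  [load 110/195]
  45 → USB stick 3  [load 155/195]
  70 → USB stick 4 (new)  [load 70/195]
  50 → USB stick 4  [load 120/195]
  75 → USB stick 4  [load 195/195]
4 USB sticks opened.

4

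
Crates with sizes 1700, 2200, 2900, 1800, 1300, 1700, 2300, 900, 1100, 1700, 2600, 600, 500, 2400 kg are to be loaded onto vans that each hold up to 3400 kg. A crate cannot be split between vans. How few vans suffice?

8

Total = 2900 + 2600 + 2400 + 2300 + 2200 + 1800 + 1700 + 1700 + 1700 + 1300 + 1100 + 900 + 600 + 500 = 23700 kg.
Lower bound: ⌈23700/3400⌉ = 7 vans.
A packing using 8 vans:
  van 1: 2900 + 500 = 3400
  van 2: 2600 + 600 = 3200
  van 3: 2400 + 900 = 3300
  van 4: 2300 + 1100 = 3400
  van 5: 2200 = 2200
  van 6: 1800 + 1300 = 3100
  van 7: 1700 + 1700 = 3400
  van 8: 1700 = 1700
No arrangement into 7 vans stays within capacity, so 8 is optimal.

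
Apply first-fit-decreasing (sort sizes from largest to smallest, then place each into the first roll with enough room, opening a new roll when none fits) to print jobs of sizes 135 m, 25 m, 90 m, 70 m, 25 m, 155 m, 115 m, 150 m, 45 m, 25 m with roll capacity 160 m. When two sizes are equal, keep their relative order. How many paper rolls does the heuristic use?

6

Sorted descending: 155, 150, 135, 115, 90, 70, 45, 25, 25, 25.
  155 → roll 1 (new)  [load 155/160]
  150 → roll 2 (new)  [load 150/160]
  135 → roll 3 (new)  [load 135/160]
  115 → roll 4 (new)  [load 115/160]
  90 → roll 5 (new)  [load 90/160]
  70 → roll 5  [load 160/160]
  45 → roll 4  [load 160/160]
  25 → roll 3  [load 160/160]
  25 → roll 6 (new)  [load 25/160]
  25 → roll 6  [load 50/160]
6 paper rolls opened.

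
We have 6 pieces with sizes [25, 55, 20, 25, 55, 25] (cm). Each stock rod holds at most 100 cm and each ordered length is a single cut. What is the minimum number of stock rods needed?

Total = 55 + 55 + 25 + 25 + 25 + 20 = 205 cm.
Lower bound: ⌈205/100⌉ = 3 stock rods.
A packing using 3 stock rods:
  stock rod 1: 55 + 25 + 20 = 100
  stock rod 2: 55 + 25 = 80
  stock rod 3: 25 = 25
This matches the lower bound, so 3 is optimal.

3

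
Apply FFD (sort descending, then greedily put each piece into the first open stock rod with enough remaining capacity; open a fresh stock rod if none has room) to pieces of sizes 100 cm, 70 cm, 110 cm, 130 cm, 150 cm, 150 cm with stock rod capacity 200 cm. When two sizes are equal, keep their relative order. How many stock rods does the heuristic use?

5

Sorted descending: 150, 150, 130, 110, 100, 70.
  150 → stock rod 1 (new)  [load 150/200]
  150 → stock rod 2 (new)  [load 150/200]
  130 → stock rod 3 (new)  [load 130/200]
  110 → stock rod 4 (new)  [load 110/200]
  100 → stock rod 5 (new)  [load 100/200]
  70 → stock rod 3  [load 200/200]
5 stock rods opened.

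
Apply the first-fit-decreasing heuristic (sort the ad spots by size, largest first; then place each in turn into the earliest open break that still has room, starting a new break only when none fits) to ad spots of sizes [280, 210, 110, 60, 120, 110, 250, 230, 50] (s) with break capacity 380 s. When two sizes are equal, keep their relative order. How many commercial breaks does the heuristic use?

4

Sorted descending: 280, 250, 230, 210, 120, 110, 110, 60, 50.
  280 → break 1 (new)  [load 280/380]
  250 → break 2 (new)  [load 250/380]
  230 → break 3 (new)  [load 230/380]
  210 → break 4 (new)  [load 210/380]
  120 → break 2  [load 370/380]
  110 → break 3  [load 340/380]
  110 → break 4  [load 320/380]
  60 → break 1  [load 340/380]
  50 → break 4  [load 370/380]
4 commercial breaks opened.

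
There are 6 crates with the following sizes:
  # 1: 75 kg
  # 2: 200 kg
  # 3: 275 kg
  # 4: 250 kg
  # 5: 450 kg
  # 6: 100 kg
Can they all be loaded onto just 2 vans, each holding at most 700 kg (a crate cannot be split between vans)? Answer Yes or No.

Yes

A valid assignment using 2 vans:
  van 1: 450 + 250 = 700
  van 2: 275 + 200 + 100 + 75 = 650
Every load is within 700 kg, so 2 vans suffice.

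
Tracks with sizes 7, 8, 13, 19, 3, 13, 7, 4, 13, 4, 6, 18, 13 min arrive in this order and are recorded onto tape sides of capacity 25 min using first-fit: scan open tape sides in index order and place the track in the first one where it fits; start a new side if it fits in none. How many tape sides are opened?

  7 → side 1 (new)  [load 7/25]
  8 → side 1  [load 15/25]
  13 → side 2 (new)  [load 13/25]
  19 → side 3 (new)  [load 19/25]
  3 → side 1  [load 18/25]
  13 → side 4 (new)  [load 13/25]
  7 → side 1  [load 25/25]
  4 → side 2  [load 17/25]
  13 → side 5 (new)  [load 13/25]
  4 → side 2  [load 21/25]
  6 → side 3  [load 25/25]
  18 → side 6 (new)  [load 18/25]
  13 → side 7 (new)  [load 13/25]
7 tape sides opened.

7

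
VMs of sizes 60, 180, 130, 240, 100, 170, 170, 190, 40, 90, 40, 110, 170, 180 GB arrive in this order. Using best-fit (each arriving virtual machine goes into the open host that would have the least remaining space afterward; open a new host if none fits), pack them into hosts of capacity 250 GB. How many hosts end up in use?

9

  60 → host 1 (new)  [load 60/250]
  180 → host 1  [load 240/250]
  130 → host 2 (new)  [load 130/250]
  240 → host 3 (new)  [load 240/250]
  100 → host 2  [load 230/250]
  170 → host 4 (new)  [load 170/250]
  170 → host 5 (new)  [load 170/250]
  190 → host 6 (new)  [load 190/250]
  40 → host 6  [load 230/250]
  90 → host 7 (new)  [load 90/250]
  40 → host 4  [load 210/250]
  110 → host 7  [load 200/250]
  170 → host 8 (new)  [load 170/250]
  180 → host 9 (new)  [load 180/250]
9 hosts opened.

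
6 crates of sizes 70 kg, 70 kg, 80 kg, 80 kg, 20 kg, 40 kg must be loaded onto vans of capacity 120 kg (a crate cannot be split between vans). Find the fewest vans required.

Total = 80 + 80 + 70 + 70 + 40 + 20 = 360 kg.
Lower bound: ⌈360/120⌉ = 3 vans.
Also, 4 crates each exceed 60 kg, and no two of those can share a van, so at least 4 vans are needed.
A packing using 4 vans:
  van 1: 80 + 40 = 120
  van 2: 80 + 20 = 100
  van 3: 70 = 70
  van 4: 70 = 70
This matches the lower bound, so 4 is optimal.

4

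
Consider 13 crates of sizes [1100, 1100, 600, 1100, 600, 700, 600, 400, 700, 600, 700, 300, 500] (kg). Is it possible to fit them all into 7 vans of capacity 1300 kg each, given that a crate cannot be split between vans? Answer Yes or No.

No

Total = 9000 kg; ⌈9000/1300⌉ = 7.
The bound of 7 does not rule out 7, but exhaustive search shows no assignment into 7 vans of capacity 1300 kg exists — the minimum is 8.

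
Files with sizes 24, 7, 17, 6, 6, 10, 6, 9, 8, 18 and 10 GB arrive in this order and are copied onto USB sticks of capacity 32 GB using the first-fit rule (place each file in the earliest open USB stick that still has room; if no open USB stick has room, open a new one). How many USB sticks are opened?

5

  24 → USB stick 1 (new)  [load 24/32]
  7 → USB stick 1  [load 31/32]
  17 → USB stick 2 (new)  [load 17/32]
  6 → USB stick 2  [load 23/32]
  6 → USB stick 2  [load 29/32]
  10 → USB stick 3 (new)  [load 10/32]
  6 → USB stick 3  [load 16/32]
  9 → USB stick 3  [load 25/32]
  8 → USB stick 4 (new)  [load 8/32]
  18 → USB stick 4  [load 26/32]
  10 → USB stick 5 (new)  [load 10/32]
5 USB sticks opened.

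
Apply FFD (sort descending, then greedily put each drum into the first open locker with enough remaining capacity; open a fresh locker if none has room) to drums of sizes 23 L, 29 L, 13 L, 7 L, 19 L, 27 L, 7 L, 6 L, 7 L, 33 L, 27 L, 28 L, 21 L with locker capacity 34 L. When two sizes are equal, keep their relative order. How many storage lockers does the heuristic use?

Sorted descending: 33, 29, 28, 27, 27, 23, 21, 19, 13, 7, 7, 7, 6.
  33 → locker 1 (new)  [load 33/34]
  29 → locker 2 (new)  [load 29/34]
  28 → locker 3 (new)  [load 28/34]
  27 → locker 4 (new)  [load 27/34]
  27 → locker 5 (new)  [load 27/34]
  23 → locker 6 (new)  [load 23/34]
  21 → locker 7 (new)  [load 21/34]
  19 → locker 8 (new)  [load 19/34]
  13 → locker 7  [load 34/34]
  7 → locker 4  [load 34/34]
  7 → locker 5  [load 34/34]
  7 → locker 6  [load 30/34]
  6 → locker 3  [load 34/34]
8 storage lockers opened.

8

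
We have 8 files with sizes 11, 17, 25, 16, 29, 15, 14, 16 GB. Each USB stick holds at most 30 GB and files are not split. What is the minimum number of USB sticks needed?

Total = 29 + 25 + 17 + 16 + 16 + 15 + 14 + 11 = 143 GB.
Lower bound: ⌈143/30⌉ = 5 USB sticks.
A packing using 6 USB sticks:
  USB stick 1: 29 = 29
  USB stick 2: 25 = 25
  USB stick 3: 17 + 11 = 28
  USB stick 4: 16 + 14 = 30
  USB stick 5: 16 = 16
  USB stick 6: 15 = 15
No arrangement into 5 USB sticks stays within capacity, so 6 is optimal.

6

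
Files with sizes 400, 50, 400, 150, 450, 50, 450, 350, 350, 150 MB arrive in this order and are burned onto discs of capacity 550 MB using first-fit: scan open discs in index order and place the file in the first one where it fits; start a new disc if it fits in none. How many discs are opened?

  400 → disc 1 (new)  [load 400/550]
  50 → disc 1  [load 450/550]
  400 → disc 2 (new)  [load 400/550]
  150 → disc 2  [load 550/550]
  450 → disc 3 (new)  [load 450/550]
  50 → disc 1  [load 500/550]
  450 → disc 4 (new)  [load 450/550]
  350 → disc 5 (new)  [load 350/550]
  350 → disc 6 (new)  [load 350/550]
  150 → disc 5  [load 500/550]
6 discs opened.

6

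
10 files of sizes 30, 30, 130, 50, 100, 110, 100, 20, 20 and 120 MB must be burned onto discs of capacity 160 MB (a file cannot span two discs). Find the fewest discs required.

Total = 130 + 120 + 110 + 100 + 100 + 50 + 30 + 30 + 20 + 20 = 710 MB.
Lower bound: ⌈710/160⌉ = 5 discs.
A packing using 5 discs:
  disc 1: 130 + 30 = 160
  disc 2: 120 + 30 = 150
  disc 3: 110 + 50 = 160
  disc 4: 100 + 20 + 20 = 140
  disc 5: 100 = 100
This matches the lower bound, so 5 is optimal.

5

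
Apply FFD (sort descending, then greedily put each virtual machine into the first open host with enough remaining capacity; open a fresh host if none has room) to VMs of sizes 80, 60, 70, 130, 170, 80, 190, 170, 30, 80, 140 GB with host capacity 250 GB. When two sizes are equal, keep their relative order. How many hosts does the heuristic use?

Sorted descending: 190, 170, 170, 140, 130, 80, 80, 80, 70, 60, 30.
  190 → host 1 (new)  [load 190/250]
  170 → host 2 (new)  [load 170/250]
  170 → host 3 (new)  [load 170/250]
  140 → host 4 (new)  [load 140/250]
  130 → host 5 (new)  [load 130/250]
  80 → host 2  [load 250/250]
  80 → host 3  [load 250/250]
  80 → host 4  [load 220/250]
  70 → host 5  [load 200/250]
  60 → host 1  [load 250/250]
  30 → host 4  [load 250/250]
5 hosts opened.

5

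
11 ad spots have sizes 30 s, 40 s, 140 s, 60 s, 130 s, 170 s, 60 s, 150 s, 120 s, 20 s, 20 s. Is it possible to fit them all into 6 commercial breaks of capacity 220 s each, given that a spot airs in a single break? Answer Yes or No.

Yes

A valid assignment using 5 commercial breaks:
  break 1: 170 + 40 = 210
  break 2: 150 + 60 = 210
  break 3: 140 + 60 + 20 = 220
  break 4: 130 + 30 + 20 = 180
  break 5: 120 = 120
That uses only 5 ≤ 6, so 6 commercial breaks are enough.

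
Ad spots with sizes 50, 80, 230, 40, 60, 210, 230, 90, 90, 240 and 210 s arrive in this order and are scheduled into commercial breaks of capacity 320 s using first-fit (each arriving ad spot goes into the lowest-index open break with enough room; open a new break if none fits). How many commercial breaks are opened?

  50 → break 1 (new)  [load 50/320]
  80 → break 1  [load 130/320]
  230 → break 2 (new)  [load 230/320]
  40 → break 1  [load 170/320]
  60 → break 1  [load 230/320]
  210 → break 3 (new)  [load 210/320]
  230 → break 4 (new)  [load 230/320]
  90 → break 1  [load 320/320]
  90 → break 2  [load 320/320]
  240 → break 5 (new)  [load 240/320]
  210 → break 6 (new)  [load 210/320]
6 commercial breaks opened.

6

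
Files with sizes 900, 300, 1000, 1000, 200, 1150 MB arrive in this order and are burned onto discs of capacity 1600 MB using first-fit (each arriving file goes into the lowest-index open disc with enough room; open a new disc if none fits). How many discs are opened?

4

  900 → disc 1 (new)  [load 900/1600]
  300 → disc 1  [load 1200/1600]
  1000 → disc 2 (new)  [load 1000/1600]
  1000 → disc 3 (new)  [load 1000/1600]
  200 → disc 1  [load 1400/1600]
  1150 → disc 4 (new)  [load 1150/1600]
4 discs opened.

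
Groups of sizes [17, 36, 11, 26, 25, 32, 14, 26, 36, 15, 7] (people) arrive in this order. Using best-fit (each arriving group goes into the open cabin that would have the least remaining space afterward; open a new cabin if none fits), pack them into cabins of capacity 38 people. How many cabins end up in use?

8

  17 → cabin 1 (new)  [load 17/38]
  36 → cabin 2 (new)  [load 36/38]
  11 → cabin 1  [load 28/38]
  26 → cabin 3 (new)  [load 26/38]
  25 → cabin 4 (new)  [load 25/38]
  32 → cabin 5 (new)  [load 32/38]
  14 → cabin 6 (new)  [load 14/38]
  26 → cabin 7 (new)  [load 26/38]
  36 → cabin 8 (new)  [load 36/38]
  15 → cabin 6  [load 29/38]
  7 → cabin 6  [load 36/38]
8 cabins opened.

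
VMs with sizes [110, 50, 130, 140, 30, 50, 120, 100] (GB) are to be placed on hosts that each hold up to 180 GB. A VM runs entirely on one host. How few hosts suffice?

5

Total = 140 + 130 + 120 + 110 + 100 + 50 + 50 + 30 = 730 GB.
Lower bound: ⌈730/180⌉ = 5 hosts.
A packing using 5 hosts:
  host 1: 140 + 30 = 170
  host 2: 130 + 50 = 180
  host 3: 120 + 50 = 170
  host 4: 110 = 110
  host 5: 100 = 100
This matches the lower bound, so 5 is optimal.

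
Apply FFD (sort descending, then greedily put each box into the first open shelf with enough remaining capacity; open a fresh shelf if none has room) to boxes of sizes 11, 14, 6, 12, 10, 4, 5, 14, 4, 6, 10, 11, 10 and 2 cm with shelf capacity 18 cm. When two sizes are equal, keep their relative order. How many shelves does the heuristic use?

8

Sorted descending: 14, 14, 12, 11, 11, 10, 10, 10, 6, 6, 5, 4, 4, 2.
  14 → shelf 1 (new)  [load 14/18]
  14 → shelf 2 (new)  [load 14/18]
  12 → shelf 3 (new)  [load 12/18]
  11 → shelf 4 (new)  [load 11/18]
  11 → shelf 5 (new)  [load 11/18]
  10 → shelf 6 (new)  [load 10/18]
  10 → shelf 7 (new)  [load 10/18]
  10 → shelf 8 (new)  [load 10/18]
  6 → shelf 3  [load 18/18]
  6 → shelf 4  [load 17/18]
  5 → shelf 5  [load 16/18]
  4 → shelf 1  [load 18/18]
  4 → shelf 2  [load 18/18]
  2 → shelf 5  [load 18/18]
8 shelves opened.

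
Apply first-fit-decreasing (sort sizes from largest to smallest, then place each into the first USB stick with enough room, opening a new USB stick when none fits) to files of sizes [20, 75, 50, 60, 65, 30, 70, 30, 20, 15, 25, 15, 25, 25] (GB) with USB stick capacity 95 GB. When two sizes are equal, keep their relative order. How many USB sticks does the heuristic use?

Sorted descending: 75, 70, 65, 60, 50, 30, 30, 25, 25, 25, 20, 20, 15, 15.
  75 → USB stick 1 (new)  [load 75/95]
  70 → USB stick 2 (new)  [load 70/95]
  65 → USB stick 3 (new)  [load 65/95]
  60 → USB stick 4 (new)  [load 60/95]
  50 → USB stick 5 (new)  [load 50/95]
  30 → USB stick 3  [load 95/95]
  30 → USB stick 4  [load 90/95]
  25 → USB stick 2  [load 95/95]
  25 → USB stick 5  [load 75/95]
  25 → USB stick 6 (new)  [load 25/95]
  20 → USB stick 1  [load 95/95]
  20 → USB stick 5  [load 95/95]
  15 → USB stick 6  [load 40/95]
  15 → USB stick 6  [load 55/95]
6 USB sticks opened.

6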